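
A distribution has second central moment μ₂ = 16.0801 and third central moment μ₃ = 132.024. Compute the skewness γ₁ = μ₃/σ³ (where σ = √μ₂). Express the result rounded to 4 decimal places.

σ = √μ₂ = √16.0801 = 4.01000
σ³ = μ₂^(3/2) = 64.48120
γ₁ = μ₃/σ³ = 132.024 / 64.48120 ≈ 2.0475

2.0475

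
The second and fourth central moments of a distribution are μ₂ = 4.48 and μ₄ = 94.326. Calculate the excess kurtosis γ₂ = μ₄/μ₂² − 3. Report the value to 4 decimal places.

μ₂² = 4.48² = 20.07040
μ₄/μ₂² = 94.326 / 20.07040 = 4.69976
γ₂ = 4.69976 − 3 ≈ 1.6998

1.6998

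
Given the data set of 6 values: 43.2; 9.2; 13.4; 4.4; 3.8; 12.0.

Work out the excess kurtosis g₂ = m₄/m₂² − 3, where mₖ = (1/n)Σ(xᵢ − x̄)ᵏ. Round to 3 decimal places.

0.719

x̄ = 14.3333
Σ(xᵢ − x̄)² = 1075.5733 ⇒ m₂ = 179.26222
Σ(xᵢ − x̄)⁴ = 717133.8844 ⇒ m₄ = 119522.31407
m₂² = 32134.94432
g₂ = m₄/m₂² − 3 = 3.71939 − 3 ≈ 0.719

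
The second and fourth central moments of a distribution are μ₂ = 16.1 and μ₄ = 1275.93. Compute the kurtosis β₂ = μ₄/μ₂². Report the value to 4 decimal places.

4.9224

μ₂² = 16.1² = 259.21000
μ₄/μ₂² = 1275.93 / 259.21000 = 4.92238
β₂ ≈ 4.9224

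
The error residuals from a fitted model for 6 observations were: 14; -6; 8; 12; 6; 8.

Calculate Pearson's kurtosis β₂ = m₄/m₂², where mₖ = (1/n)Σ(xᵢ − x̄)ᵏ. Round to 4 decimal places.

3.1321

x̄ = 7.0000
Σ(xᵢ − x̄)² = 246.0000 ⇒ m₂ = 41.00000
Σ(xᵢ − x̄)⁴ = 31590.0000 ⇒ m₄ = 5265.00000
m₂² = 1681.00000
β₂ = m₄/m₂² = 5265.00000 / 1681.00000 ≈ 3.1321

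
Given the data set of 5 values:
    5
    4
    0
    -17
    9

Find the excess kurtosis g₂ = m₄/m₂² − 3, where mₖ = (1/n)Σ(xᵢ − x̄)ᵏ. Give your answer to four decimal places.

-0.2073

x̄ = 0.2000
Σ(xᵢ − x̄)² = 410.8000 ⇒ m₂ = 82.16000
Σ(xᵢ − x̄)⁴ = 94257.6160 ⇒ m₄ = 18851.52320
m₂² = 6750.26560
g₂ = m₄/m₂² − 3 = 2.79271 − 3 ≈ -0.2073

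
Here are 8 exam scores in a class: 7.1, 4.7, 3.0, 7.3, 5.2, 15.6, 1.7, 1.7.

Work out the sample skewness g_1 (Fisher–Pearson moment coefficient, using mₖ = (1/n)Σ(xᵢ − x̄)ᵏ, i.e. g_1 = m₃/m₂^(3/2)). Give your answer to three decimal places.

x̄ = (7.1 + 4.7 + 3.0 + 7.3 + 5.2 + 15.6 + 1.7 + 1.7) / 8 = 5.7875
deviations (xᵢ − x̄): 1.3125, -1.0875, -2.7875, 1.5125, -0.5875, 9.8125, -4.0875, -4.0875
Σ(xᵢ − x̄)² = 143.0088 ⇒ m₂ = 143.0088/8 = 17.87609
Σ(xᵢ − x̄)³ = 790.7858 ⇒ m₃ = 790.7858/8 = 98.84823
m₂^(3/2) = 17.87609^(1.5) = 75.58036
g_1 = m₃ / m₂^(3/2) = 98.84823 / 75.58036 ≈ 1.308

1.308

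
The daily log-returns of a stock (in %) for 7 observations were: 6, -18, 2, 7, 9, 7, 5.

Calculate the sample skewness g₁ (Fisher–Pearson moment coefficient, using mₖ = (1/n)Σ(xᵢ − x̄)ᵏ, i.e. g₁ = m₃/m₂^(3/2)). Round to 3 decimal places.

x̄ = (6 - 18 + 2 + 7 + 9 + 7 + 5) / 7 = 2.5714
deviations (xᵢ − x̄): 3.4286, -20.5714, -0.5714, 4.4286, 6.4286, 4.4286, 2.4286
Σ(xᵢ − x̄)² = 521.7143 ⇒ m₂ = 521.7143/7 = 74.53061
Σ(xᵢ − x̄)³ = -8211.6735 ⇒ m₃ = -8211.6735/7 = -1173.09621
m₂^(3/2) = 74.53061^(1.5) = 643.43108
g₁ = m₃ / m₂^(3/2) = -1173.09621 / 643.43108 ≈ -1.823

-1.823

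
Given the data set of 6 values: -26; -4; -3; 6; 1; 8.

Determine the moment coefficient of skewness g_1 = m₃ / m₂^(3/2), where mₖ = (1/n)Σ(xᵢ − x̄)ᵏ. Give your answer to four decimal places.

x̄ = (-26 - 4 - 3 + 6 + 1 + 8) / 6 = -3.0000
deviations (xᵢ − x̄): -23.0000, -1.0000, 0.0000, 9.0000, 4.0000, 11.0000
Σ(xᵢ − x̄)² = 748.0000 ⇒ m₂ = 748.0000/6 = 124.66667
Σ(xᵢ − x̄)³ = -10044.0000 ⇒ m₃ = -10044.0000/6 = -1674.00000
m₂^(3/2) = 124.66667^(1.5) = 1391.95604
g_1 = m₃ / m₂^(3/2) = -1674.00000 / 1391.95604 ≈ -1.2026

-1.2026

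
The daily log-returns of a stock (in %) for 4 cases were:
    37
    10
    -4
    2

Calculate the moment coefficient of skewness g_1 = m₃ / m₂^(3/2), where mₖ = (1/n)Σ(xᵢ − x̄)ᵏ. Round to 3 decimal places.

x̄ = (37 + 10 - 4 + 2) / 4 = 11.2500
deviations (xᵢ − x̄): 25.7500, -1.2500, -15.2500, -9.2500
Σ(xᵢ − x̄)² = 982.7500 ⇒ m₂ = 982.7500/4 = 245.68750
Σ(xᵢ − x̄)³ = 12733.8750 ⇒ m₃ = 12733.8750/4 = 3183.46875
m₂^(3/2) = 245.68750^(1.5) = 3851.00952
g_1 = m₃ / m₂^(3/2) = 3183.46875 / 3851.00952 ≈ 0.827

0.827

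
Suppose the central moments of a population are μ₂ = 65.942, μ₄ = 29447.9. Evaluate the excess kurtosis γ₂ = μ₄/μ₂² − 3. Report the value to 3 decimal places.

μ₂² = 65.942² = 4348.34736
μ₄/μ₂² = 29447.9 / 4348.34736 = 6.77221
γ₂ = 6.77221 − 3 ≈ 3.772

3.772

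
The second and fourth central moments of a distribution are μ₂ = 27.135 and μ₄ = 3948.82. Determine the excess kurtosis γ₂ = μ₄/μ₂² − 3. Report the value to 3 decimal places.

μ₂² = 27.135² = 736.30823
μ₄/μ₂² = 3948.82 / 736.30823 = 5.36300
γ₂ = 5.36300 − 3 ≈ 2.363

2.363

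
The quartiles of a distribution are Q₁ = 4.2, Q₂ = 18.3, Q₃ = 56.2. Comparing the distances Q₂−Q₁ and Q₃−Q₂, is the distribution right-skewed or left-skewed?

Q₂ − Q₁ = 14.1;  Q₃ − Q₂ = 37.9
Q₃ − Q₂ > Q₂ − Q₁ ⇒ the upper half is more spread out ⇒ right-skewed.

right-skewed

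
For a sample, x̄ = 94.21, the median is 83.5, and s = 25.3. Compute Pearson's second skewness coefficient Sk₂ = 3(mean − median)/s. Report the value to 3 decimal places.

Sk₂ = 3(94.21 − 83.5) / 25.3 = 3 × 10.7100 / 25.3
    = 32.1300 / 25.3 ≈ 1.270

1.270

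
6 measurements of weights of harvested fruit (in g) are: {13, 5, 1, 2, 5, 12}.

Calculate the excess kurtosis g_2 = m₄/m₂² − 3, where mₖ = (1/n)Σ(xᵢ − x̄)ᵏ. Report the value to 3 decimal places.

-1.455

x̄ = 6.3333
Σ(xᵢ − x̄)² = 127.3333 ⇒ m₂ = 21.22222
Σ(xᵢ − x̄)⁴ = 4174.4444 ⇒ m₄ = 695.74074
m₂² = 450.38272
g_2 = m₄/m₂² − 3 = 1.54478 − 3 ≈ -1.455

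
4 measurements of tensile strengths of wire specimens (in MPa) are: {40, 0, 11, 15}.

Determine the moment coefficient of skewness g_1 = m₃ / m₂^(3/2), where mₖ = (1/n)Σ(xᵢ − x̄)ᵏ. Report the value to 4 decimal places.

0.6629

x̄ = (40 + 0 + 11 + 15) / 4 = 16.5000
deviations (xᵢ − x̄): 23.5000, -16.5000, -5.5000, -1.5000
Σ(xᵢ − x̄)² = 857.0000 ⇒ m₂ = 857.0000/4 = 214.25000
Σ(xᵢ − x̄)³ = 8316.0000 ⇒ m₃ = 8316.0000/4 = 2079.00000
m₂^(3/2) = 214.25000^(1.5) = 3136.03749
g_1 = m₃ / m₂^(3/2) = 2079.00000 / 3136.03749 ≈ 0.6629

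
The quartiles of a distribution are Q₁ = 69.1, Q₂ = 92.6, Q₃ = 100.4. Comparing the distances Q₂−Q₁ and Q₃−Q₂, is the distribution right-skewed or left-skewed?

Q₂ − Q₁ = 23.5;  Q₃ − Q₂ = 7.8
Q₂ − Q₁ > Q₃ − Q₂ ⇒ the lower half is more spread out ⇒ left-skewed.

left-skewed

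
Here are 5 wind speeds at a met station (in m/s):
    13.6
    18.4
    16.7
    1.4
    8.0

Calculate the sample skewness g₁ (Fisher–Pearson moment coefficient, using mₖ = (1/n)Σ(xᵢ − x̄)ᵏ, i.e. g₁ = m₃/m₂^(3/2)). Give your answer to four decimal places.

x̄ = (13.6 + 18.4 + 16.7 + 1.4 + 8.0) / 5 = 11.6200
deviations (xᵢ − x̄): 1.9800, 6.7800, 5.0800, -10.2200, -3.6200
Σ(xᵢ − x̄)² = 193.2480 ⇒ m₂ = 193.2480/5 = 38.64960
Σ(xᵢ − x̄)³ = -664.3759 ⇒ m₃ = -664.3759/5 = -132.87518
m₂^(3/2) = 38.64960^(1.5) = 240.27993
g₁ = m₃ / m₂^(3/2) = -132.87518 / 240.27993 ≈ -0.5530

-0.5530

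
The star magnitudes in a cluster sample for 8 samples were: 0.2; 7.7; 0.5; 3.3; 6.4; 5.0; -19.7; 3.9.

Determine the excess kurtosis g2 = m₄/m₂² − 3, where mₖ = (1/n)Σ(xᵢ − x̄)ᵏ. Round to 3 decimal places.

x̄ = 0.9125
Σ(xᵢ − x̄)² = 533.0688 ⇒ m₂ = 66.63359
Σ(xᵢ − x̄)⁴ = 183939.7124 ⇒ m₄ = 22992.46405
m₂² = 4440.03582
g2 = m₄/m₂² − 3 = 5.17844 − 3 ≈ 2.178

2.178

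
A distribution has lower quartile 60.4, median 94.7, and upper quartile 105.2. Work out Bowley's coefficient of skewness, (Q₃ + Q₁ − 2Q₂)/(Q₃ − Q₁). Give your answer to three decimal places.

-0.531

numerator: Q₃ + Q₁ − 2Q₂ = 105.2 + 60.4 − 2×94.7 = -23.8000
denominator: Q₃ − Q₁ = 105.2 − 60.4 = 44.8000
Bowley skewness = -23.8000 / 44.8000 ≈ -0.531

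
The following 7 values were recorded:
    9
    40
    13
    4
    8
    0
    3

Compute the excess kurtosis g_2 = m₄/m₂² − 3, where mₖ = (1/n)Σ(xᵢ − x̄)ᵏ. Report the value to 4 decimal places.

1.2766

x̄ = 11.0000
Σ(xᵢ − x̄)² = 1092.0000 ⇒ m₂ = 156.00000
Σ(xᵢ − x̄)⁴ = 728532.0000 ⇒ m₄ = 104076.00000
m₂² = 24336.00000
g_2 = m₄/m₂² − 3 = 4.27663 − 3 ≈ 1.2766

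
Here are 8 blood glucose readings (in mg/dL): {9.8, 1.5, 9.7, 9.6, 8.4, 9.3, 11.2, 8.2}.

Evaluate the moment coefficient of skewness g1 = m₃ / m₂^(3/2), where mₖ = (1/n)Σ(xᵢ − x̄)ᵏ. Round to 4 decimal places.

-1.8282

x̄ = (9.8 + 1.5 + 9.7 + 9.6 + 8.4 + 9.3 + 11.2 + 8.2) / 8 = 8.4625
deviations (xᵢ − x̄): 1.3375, -6.9625, 1.2375, 1.1375, -0.0625, 0.8375, 2.7375, -0.2625
Σ(xᵢ − x̄)² = 61.3587 ⇒ m₂ = 61.3587/8 = 7.66984
Σ(xᵢ − x̄)³ = -310.6737 ⇒ m₃ = -310.6737/8 = -38.83421
m₂^(3/2) = 7.66984^(1.5) = 21.24124
g1 = m₃ / m₂^(3/2) = -38.83421 / 21.24124 ≈ -1.8282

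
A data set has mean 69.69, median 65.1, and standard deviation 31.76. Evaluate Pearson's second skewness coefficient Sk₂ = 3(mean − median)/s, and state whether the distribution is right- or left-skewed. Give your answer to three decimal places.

0.434, right-skewed

Sk₂ = 3(69.69 − 65.1) / 31.76 = 3 × 4.5900 / 31.76
    = 13.7700 / 31.76 ≈ 0.434
Sk₂ > 0 ⇒ mean > median ⇒ right-skewed (positive skew).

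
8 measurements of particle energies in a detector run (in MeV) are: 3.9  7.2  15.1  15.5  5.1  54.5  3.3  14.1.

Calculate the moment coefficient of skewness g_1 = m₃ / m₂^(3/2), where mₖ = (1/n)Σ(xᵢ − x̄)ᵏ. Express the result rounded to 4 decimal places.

x̄ = (3.9 + 7.2 + 15.1 + 15.5 + 5.1 + 54.5 + 3.3 + 14.1) / 8 = 14.8375
deviations (xᵢ − x̄): -10.9375, -7.6375, 0.2625, 0.6625, -9.7375, 39.6625, -11.5375, -0.7375
Σ(xᵢ − x̄)² = 1980.0588 ⇒ m₂ = 1980.0588/8 = 247.50734
Σ(xᵢ − x̄)³ = 58180.4900 ⇒ m₃ = 58180.4900/8 = 7272.56125
m₂^(3/2) = 247.50734^(1.5) = 3893.87615
g_1 = m₃ / m₂^(3/2) = 7272.56125 / 3893.87615 ≈ 1.8677

1.8677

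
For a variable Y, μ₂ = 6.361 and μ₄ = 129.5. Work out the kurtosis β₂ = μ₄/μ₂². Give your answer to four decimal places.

3.2005

μ₂² = 6.361² = 40.46232
μ₄/μ₂² = 129.5 / 40.46232 = 3.20051
β₂ ≈ 3.2005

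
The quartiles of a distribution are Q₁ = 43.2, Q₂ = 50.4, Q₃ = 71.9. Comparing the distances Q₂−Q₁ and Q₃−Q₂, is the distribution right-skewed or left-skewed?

right-skewed

Q₂ − Q₁ = 7.2;  Q₃ − Q₂ = 21.5
Q₃ − Q₂ > Q₂ − Q₁ ⇒ the upper half is more spread out ⇒ right-skewed.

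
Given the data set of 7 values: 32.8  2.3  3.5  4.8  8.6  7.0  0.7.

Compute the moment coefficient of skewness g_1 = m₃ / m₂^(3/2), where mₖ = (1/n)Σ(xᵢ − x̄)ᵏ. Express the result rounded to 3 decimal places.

x̄ = (32.8 + 2.3 + 3.5 + 4.8 + 8.6 + 7.0 + 0.7) / 7 = 8.5286
deviations (xᵢ − x̄): 24.2714, -6.2286, -5.0286, -3.7286, 0.0714, -1.5286, -7.8286
Σ(xᵢ − x̄)² = 730.7143 ⇒ m₂ = 730.7143/7 = 104.38776
Σ(xᵢ − x̄)³ = 13394.3672 ⇒ m₃ = 13394.3672/7 = 1913.48103
m₂^(3/2) = 104.38776^(1.5) = 1066.53310
g_1 = m₃ / m₂^(3/2) = 1913.48103 / 1066.53310 ≈ 1.794

1.794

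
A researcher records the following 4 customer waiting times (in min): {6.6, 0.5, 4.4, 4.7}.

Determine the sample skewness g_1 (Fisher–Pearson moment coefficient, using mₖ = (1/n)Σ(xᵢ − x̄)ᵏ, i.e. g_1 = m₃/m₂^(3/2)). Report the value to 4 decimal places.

x̄ = (6.6 + 0.5 + 4.4 + 4.7) / 4 = 4.0500
deviations (xᵢ − x̄): 2.5500, -3.5500, 0.3500, 0.6500
Σ(xᵢ − x̄)² = 19.6500 ⇒ m₂ = 19.6500/4 = 4.91250
Σ(xᵢ − x̄)³ = -27.8400 ⇒ m₃ = -27.8400/4 = -6.96000
m₂^(3/2) = 4.91250^(1.5) = 10.88814
g_1 = m₃ / m₂^(3/2) = -6.96000 / 10.88814 ≈ -0.6392

-0.6392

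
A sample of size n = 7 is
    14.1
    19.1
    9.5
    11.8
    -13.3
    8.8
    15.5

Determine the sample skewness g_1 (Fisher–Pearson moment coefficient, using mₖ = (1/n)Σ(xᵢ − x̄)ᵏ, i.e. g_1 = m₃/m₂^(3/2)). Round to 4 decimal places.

x̄ = (14.1 + 19.1 + 9.5 + 11.8 - 13.3 + 8.8 + 15.5) / 7 = 9.3571
deviations (xᵢ − x̄): 4.7429, 9.7429, 0.1429, 2.4429, -22.6571, -0.5571, 6.1429
Σ(xᵢ − x̄)² = 674.7971 ⇒ m₂ = 674.7971/7 = 96.39959
Σ(xᵢ − x̄)³ = -10353.2368 ⇒ m₃ = -10353.2368/7 = -1479.03383
m₂^(3/2) = 96.39959^(1.5) = 946.48294
g_1 = m₃ / m₂^(3/2) = -1479.03383 / 946.48294 ≈ -1.5627

-1.5627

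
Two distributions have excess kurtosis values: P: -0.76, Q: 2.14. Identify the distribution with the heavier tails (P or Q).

Q

Higher excess kurtosis ⇒ heavier tails relative to the normal distribution.
-0.76 vs 2.14: the larger is 2.14, so Q has heavier tails. (Q is leptokurtic — heavier-than-normal tails; the other is platykurtic.)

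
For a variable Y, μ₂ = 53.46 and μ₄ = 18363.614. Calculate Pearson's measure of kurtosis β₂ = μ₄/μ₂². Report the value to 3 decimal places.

6.425

μ₂² = 53.46² = 2857.97160
μ₄/μ₂² = 18363.614 / 2857.97160 = 6.42540
β₂ ≈ 6.425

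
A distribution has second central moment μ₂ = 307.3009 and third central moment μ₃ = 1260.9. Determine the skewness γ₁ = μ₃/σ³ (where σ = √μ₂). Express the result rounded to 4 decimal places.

0.2341

σ = √μ₂ = √307.3009 = 17.53000
σ³ = μ₂^(3/2) = 5386.98478
γ₁ = μ₃/σ³ = 1260.9 / 5386.98478 ≈ 0.2341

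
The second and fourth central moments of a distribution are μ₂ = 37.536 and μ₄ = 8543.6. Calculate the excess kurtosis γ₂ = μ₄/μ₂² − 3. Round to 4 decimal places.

μ₂² = 37.536² = 1408.95130
μ₄/μ₂² = 8543.6 / 1408.95130 = 6.06380
γ₂ = 6.06380 − 3 ≈ 3.0638

3.0638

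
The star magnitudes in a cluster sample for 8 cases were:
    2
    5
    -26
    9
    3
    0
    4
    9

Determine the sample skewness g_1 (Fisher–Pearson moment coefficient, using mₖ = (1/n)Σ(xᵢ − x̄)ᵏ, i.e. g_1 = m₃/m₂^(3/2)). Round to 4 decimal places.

x̄ = (2 + 5 - 26 + 9 + 3 + 0 + 4 + 9) / 8 = 0.7500
deviations (xᵢ − x̄): 1.2500, 4.2500, -26.7500, 8.2500, 2.2500, -0.7500, 3.2500, 8.2500
Σ(xᵢ − x̄)² = 887.5000 ⇒ m₂ = 887.5000/8 = 110.93750
Σ(xᵢ − x̄)³ = -17894.2500 ⇒ m₃ = -17894.2500/8 = -2236.78125
m₂^(3/2) = 110.93750^(1.5) = 1168.46999
g_1 = m₃ / m₂^(3/2) = -2236.78125 / 1168.46999 ≈ -1.9143

-1.9143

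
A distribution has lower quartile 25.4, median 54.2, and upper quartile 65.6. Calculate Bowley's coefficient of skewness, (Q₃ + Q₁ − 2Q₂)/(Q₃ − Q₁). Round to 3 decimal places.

numerator: Q₃ + Q₁ − 2Q₂ = 65.6 + 25.4 − 2×54.2 = -17.4000
denominator: Q₃ − Q₁ = 65.6 − 25.4 = 40.2000
Bowley skewness = -17.4000 / 40.2000 ≈ -0.433

-0.433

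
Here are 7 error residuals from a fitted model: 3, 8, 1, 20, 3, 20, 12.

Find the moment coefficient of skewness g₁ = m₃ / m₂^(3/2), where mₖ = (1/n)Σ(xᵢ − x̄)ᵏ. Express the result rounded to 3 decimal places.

0.378

x̄ = (3 + 8 + 1 + 20 + 3 + 20 + 12) / 7 = 9.5714
deviations (xᵢ − x̄): -6.5714, -1.5714, -8.5714, 10.4286, -6.5714, 10.4286, 2.4286
Σ(xᵢ − x̄)² = 385.7143 ⇒ m₂ = 385.7143/7 = 55.10204
Σ(xᵢ − x̄)³ = 1081.4694 ⇒ m₃ = 1081.4694/7 = 154.49563
m₂^(3/2) = 55.10204^(1.5) = 409.02658
g₁ = m₃ / m₂^(3/2) = 154.49563 / 409.02658 ≈ 0.378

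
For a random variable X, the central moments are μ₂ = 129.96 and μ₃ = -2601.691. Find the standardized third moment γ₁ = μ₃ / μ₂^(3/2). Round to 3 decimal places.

-1.756

σ = √μ₂ = √129.96 = 11.40000
σ³ = μ₂^(3/2) = 1481.54400
γ₁ = μ₃/σ³ = -2601.691 / 1481.54400 ≈ -1.756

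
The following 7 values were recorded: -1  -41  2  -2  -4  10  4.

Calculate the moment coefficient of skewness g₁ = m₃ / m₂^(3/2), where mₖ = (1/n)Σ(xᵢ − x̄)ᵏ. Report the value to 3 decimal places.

-1.708

x̄ = (-1 - 41 + 2 - 2 - 4 + 10 + 4) / 7 = -4.5714
deviations (xᵢ − x̄): 3.5714, -36.4286, 6.5714, 2.5714, 0.5714, 14.5714, 8.5714
Σ(xᵢ − x̄)² = 1675.7143 ⇒ m₂ = 1675.7143/7 = 239.38776
Σ(xᵢ − x̄)³ = -44272.0408 ⇒ m₃ = -44272.0408/7 = -6324.57726
m₂^(3/2) = 239.38776^(1.5) = 3703.84580
g₁ = m₃ / m₂^(3/2) = -6324.57726 / 3703.84580 ≈ -1.708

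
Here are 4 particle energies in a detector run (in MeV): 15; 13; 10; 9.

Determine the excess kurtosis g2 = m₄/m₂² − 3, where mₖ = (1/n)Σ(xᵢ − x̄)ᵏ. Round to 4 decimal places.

-1.6044

x̄ = 11.7500
Σ(xᵢ − x̄)² = 22.7500 ⇒ m₂ = 5.68750
Σ(xᵢ − x̄)⁴ = 180.5781 ⇒ m₄ = 45.14453
m₂² = 32.34766
g2 = m₄/m₂² − 3 = 1.39560 − 3 ≈ -1.6044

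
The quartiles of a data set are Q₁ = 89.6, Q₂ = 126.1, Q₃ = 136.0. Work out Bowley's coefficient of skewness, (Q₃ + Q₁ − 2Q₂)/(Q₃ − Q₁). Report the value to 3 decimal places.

numerator: Q₃ + Q₁ − 2Q₂ = 136.0 + 89.6 − 2×126.1 = -26.6000
denominator: Q₃ − Q₁ = 136.0 − 89.6 = 46.4000
Bowley skewness = -26.6000 / 46.4000 ≈ -0.573

-0.573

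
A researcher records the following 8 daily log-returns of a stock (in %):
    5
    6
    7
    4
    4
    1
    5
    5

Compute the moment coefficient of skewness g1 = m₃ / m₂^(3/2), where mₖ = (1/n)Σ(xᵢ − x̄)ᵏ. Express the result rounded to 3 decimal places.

-0.884

x̄ = (5 + 6 + 7 + 4 + 4 + 1 + 5 + 5) / 8 = 4.6250
deviations (xᵢ − x̄): 0.3750, 1.3750, 2.3750, -0.6250, -0.6250, -3.6250, 0.3750, 0.3750
Σ(xᵢ − x̄)² = 21.8750 ⇒ m₂ = 21.8750/8 = 2.73438
Σ(xᵢ − x̄)³ = -31.9688 ⇒ m₃ = -31.9688/8 = -3.99609
m₂^(3/2) = 2.73438^(1.5) = 4.52155
g1 = m₃ / m₂^(3/2) = -3.99609 / 4.52155 ≈ -0.884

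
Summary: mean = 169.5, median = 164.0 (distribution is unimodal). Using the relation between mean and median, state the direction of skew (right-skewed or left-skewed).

right-skewed

mean − median = 169.5 − 164.0 = 5.5
mean > median ⇒ the longer tail is on the right ⇒ right-skewed (positively skewed).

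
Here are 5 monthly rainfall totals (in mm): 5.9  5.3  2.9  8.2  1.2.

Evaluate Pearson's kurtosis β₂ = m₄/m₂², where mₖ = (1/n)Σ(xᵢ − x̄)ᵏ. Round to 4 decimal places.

x̄ = 4.7000
Σ(xᵢ − x̄)² = 29.5400 ⇒ m₂ = 5.90800
Σ(xᵢ − x̄)⁴ = 312.8258 ⇒ m₄ = 62.56516
m₂² = 34.90446
β₂ = m₄/m₂² = 62.56516 / 34.90446 ≈ 1.7925

1.7925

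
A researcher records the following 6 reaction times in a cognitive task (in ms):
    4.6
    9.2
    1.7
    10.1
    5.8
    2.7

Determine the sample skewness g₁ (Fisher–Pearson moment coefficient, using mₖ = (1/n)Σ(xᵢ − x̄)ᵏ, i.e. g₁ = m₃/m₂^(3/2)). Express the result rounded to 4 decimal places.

x̄ = (4.6 + 9.2 + 1.7 + 10.1 + 5.8 + 2.7) / 6 = 5.6833
deviations (xᵢ − x̄): -1.0833, 3.5167, -3.9833, 4.4167, 0.1167, -2.9833
Σ(xᵢ − x̄)² = 57.8283 ⇒ m₂ = 57.8283/6 = 9.63806
Σ(xᵢ − x̄)³ = 38.6204 ⇒ m₃ = 38.6204/6 = 6.43674
m₂^(3/2) = 9.63806^(1.5) = 29.92155
g₁ = m₃ / m₂^(3/2) = 6.43674 / 29.92155 ≈ 0.2151

0.2151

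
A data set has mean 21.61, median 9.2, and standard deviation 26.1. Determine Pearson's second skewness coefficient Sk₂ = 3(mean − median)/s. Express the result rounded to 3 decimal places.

1.426

Sk₂ = 3(21.61 − 9.2) / 26.1 = 3 × 12.4100 / 26.1
    = 37.2300 / 26.1 ≈ 1.426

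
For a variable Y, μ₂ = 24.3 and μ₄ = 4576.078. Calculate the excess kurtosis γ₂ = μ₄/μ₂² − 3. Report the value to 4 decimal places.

μ₂² = 24.3² = 590.49000
μ₄/μ₂² = 4576.078 / 590.49000 = 7.74963
γ₂ = 7.74963 − 3 ≈ 4.7496

4.7496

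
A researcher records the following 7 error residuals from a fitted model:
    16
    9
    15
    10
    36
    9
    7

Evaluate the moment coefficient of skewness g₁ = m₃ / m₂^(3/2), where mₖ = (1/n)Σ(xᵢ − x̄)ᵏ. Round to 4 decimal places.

1.6074

x̄ = (16 + 9 + 15 + 10 + 36 + 9 + 7) / 7 = 14.5714
deviations (xᵢ − x̄): 1.4286, -5.5714, 0.4286, -4.5714, 21.4286, -5.5714, -7.5714
Σ(xᵢ − x̄)² = 601.7143 ⇒ m₂ = 601.7143/7 = 85.95918
Σ(xᵢ − x̄)³ = 8967.1837 ⇒ m₃ = 8967.1837/7 = 1281.02624
m₂^(3/2) = 85.95918^(1.5) = 796.96349
g₁ = m₃ / m₂^(3/2) = 1281.02624 / 796.96349 ≈ 1.6074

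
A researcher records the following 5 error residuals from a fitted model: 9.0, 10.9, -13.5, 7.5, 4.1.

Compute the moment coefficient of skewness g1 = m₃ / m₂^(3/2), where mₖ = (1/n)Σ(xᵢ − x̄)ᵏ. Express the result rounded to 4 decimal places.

x̄ = (9.0 + 10.9 - 13.5 + 7.5 + 4.1) / 5 = 3.6000
deviations (xᵢ − x̄): 5.4000, 7.3000, -17.1000, 3.9000, 0.5000
Σ(xᵢ − x̄)² = 390.3200 ⇒ m₂ = 390.3200/5 = 78.06400
Σ(xᵢ − x̄)³ = -4394.2860 ⇒ m₃ = -4394.2860/5 = -878.85720
m₂^(3/2) = 78.06400^(1.5) = 689.72537
g1 = m₃ / m₂^(3/2) = -878.85720 / 689.72537 ≈ -1.2742

-1.2742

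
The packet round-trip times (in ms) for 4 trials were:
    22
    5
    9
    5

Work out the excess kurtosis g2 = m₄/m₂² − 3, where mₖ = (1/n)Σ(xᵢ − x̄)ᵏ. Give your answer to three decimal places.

-0.829

x̄ = 10.2500
Σ(xᵢ − x̄)² = 194.7500 ⇒ m₂ = 48.68750
Σ(xᵢ − x̄)⁴ = 20583.0781 ⇒ m₄ = 5145.76953
m₂² = 2370.47266
g2 = m₄/m₂² − 3 = 2.17078 − 3 ≈ -0.829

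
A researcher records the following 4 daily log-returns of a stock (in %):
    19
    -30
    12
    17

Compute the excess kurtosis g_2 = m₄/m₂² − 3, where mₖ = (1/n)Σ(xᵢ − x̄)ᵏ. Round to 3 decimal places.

-0.712

x̄ = 4.5000
Σ(xᵢ − x̄)² = 1613.0000 ⇒ m₂ = 403.25000
Σ(xᵢ − x̄)⁴ = 1488478.2500 ⇒ m₄ = 372119.56250
m₂² = 162610.56250
g_2 = m₄/m₂² − 3 = 2.28841 − 3 ≈ -0.712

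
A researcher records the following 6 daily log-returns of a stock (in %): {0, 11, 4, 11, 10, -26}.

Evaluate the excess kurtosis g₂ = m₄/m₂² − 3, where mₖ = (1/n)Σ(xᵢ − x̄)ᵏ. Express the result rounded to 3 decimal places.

x̄ = 1.6667
Σ(xᵢ − x̄)² = 1017.3333 ⇒ m₂ = 169.55556
Σ(xᵢ − x̄)⁴ = 605941.7778 ⇒ m₄ = 100990.29630
m₂² = 28749.08642
g₂ = m₄/m₂² − 3 = 3.51282 − 3 ≈ 0.513

0.513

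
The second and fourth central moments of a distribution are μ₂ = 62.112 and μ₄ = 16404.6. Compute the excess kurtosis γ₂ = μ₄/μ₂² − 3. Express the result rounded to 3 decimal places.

1.252

μ₂² = 62.112² = 3857.90054
μ₄/μ₂² = 16404.6 / 3857.90054 = 4.25221
γ₂ = 4.25221 − 3 ≈ 1.252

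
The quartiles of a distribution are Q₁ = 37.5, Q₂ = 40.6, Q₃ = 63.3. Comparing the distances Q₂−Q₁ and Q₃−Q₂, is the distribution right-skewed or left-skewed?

Q₂ − Q₁ = 3.1;  Q₃ − Q₂ = 22.7
Q₃ − Q₂ > Q₂ − Q₁ ⇒ the upper half is more spread out ⇒ right-skewed.

right-skewed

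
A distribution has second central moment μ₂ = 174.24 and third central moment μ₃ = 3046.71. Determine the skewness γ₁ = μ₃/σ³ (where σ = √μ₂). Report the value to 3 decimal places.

σ = √μ₂ = √174.24 = 13.20000
σ³ = μ₂^(3/2) = 2299.96800
γ₁ = μ₃/σ³ = 3046.71 / 2299.96800 ≈ 1.325

1.325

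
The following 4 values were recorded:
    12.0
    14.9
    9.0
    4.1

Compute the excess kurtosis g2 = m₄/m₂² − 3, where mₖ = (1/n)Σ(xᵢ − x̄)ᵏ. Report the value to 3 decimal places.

x̄ = 10.0000
Σ(xᵢ − x̄)² = 63.8200 ⇒ m₂ = 15.95500
Σ(xᵢ − x̄)⁴ = 1805.2162 ⇒ m₄ = 451.30405
m₂² = 254.56203
g2 = m₄/m₂² − 3 = 1.77286 − 3 ≈ -1.227

-1.227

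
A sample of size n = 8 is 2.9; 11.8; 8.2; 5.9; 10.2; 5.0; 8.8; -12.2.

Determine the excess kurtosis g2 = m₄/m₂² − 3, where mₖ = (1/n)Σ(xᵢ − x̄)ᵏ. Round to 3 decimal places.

1.629

x̄ = 5.0750
Σ(xᵢ − x̄)² = 398.9750 ⇒ m₂ = 49.87188
Σ(xᵢ − x̄)⁴ = 92103.8364 ⇒ m₄ = 11512.97955
m₂² = 2487.20392
g2 = m₄/m₂² − 3 = 4.62888 − 3 ≈ 1.629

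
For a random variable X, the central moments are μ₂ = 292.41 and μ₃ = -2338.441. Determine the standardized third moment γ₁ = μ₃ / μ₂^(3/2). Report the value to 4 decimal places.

σ = √μ₂ = √292.41 = 17.10000
σ³ = μ₂^(3/2) = 5000.21100
γ₁ = μ₃/σ³ = -2338.441 / 5000.21100 ≈ -0.4677

-0.4677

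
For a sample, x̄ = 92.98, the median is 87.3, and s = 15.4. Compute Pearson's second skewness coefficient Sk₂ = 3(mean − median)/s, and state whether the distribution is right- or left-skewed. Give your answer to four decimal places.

Sk₂ = 3(92.98 − 87.3) / 15.4 = 3 × 5.6800 / 15.4
    = 17.0400 / 15.4 ≈ 1.1065
Sk₂ > 0 ⇒ mean > median ⇒ right-skewed (positive skew).

1.1065, right-skewed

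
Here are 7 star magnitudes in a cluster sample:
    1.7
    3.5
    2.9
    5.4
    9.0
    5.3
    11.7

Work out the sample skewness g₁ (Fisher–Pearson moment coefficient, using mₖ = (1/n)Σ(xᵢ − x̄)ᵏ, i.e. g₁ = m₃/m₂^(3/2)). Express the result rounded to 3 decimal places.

0.675

x̄ = (1.7 + 3.5 + 2.9 + 5.4 + 9.0 + 5.3 + 11.7) / 7 = 5.6429
deviations (xᵢ − x̄): -3.9429, -2.1429, -2.7429, -0.2429, 3.3571, -0.3429, 6.0571
Σ(xᵢ − x̄)² = 75.7971 ⇒ m₂ = 75.7971/7 = 10.82816
Σ(xᵢ − x̄)³ = 168.2411 ⇒ m₃ = 168.2411/7 = 24.03444
m₂^(3/2) = 10.82816^(1.5) = 35.63134
g₁ = m₃ / m₂^(3/2) = 24.03444 / 35.63134 ≈ 0.675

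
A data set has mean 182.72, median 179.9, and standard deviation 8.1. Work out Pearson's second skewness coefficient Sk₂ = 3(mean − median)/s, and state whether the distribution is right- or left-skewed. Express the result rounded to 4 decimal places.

1.0444, right-skewed

Sk₂ = 3(182.72 − 179.9) / 8.1 = 3 × 2.8200 / 8.1
    = 8.4600 / 8.1 ≈ 1.0444
Sk₂ > 0 ⇒ mean > median ⇒ right-skewed (positive skew).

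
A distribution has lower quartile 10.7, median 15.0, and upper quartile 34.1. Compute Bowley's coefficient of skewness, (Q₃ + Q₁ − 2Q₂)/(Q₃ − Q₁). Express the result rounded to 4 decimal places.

numerator: Q₃ + Q₁ − 2Q₂ = 34.1 + 10.7 − 2×15.0 = 14.8000
denominator: Q₃ − Q₁ = 34.1 − 10.7 = 23.4000
Bowley skewness = 14.8000 / 23.4000 ≈ 0.6325

0.6325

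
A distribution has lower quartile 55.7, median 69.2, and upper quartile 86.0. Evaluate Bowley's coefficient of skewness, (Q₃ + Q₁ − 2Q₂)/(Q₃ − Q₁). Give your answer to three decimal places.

0.109

numerator: Q₃ + Q₁ − 2Q₂ = 86.0 + 55.7 − 2×69.2 = 3.3000
denominator: Q₃ − Q₁ = 86.0 − 55.7 = 30.3000
Bowley skewness = 3.3000 / 30.3000 ≈ 0.109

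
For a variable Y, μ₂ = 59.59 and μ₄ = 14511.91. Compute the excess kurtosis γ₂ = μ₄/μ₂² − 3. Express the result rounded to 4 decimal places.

1.0867

μ₂² = 59.59² = 3550.96810
μ₄/μ₂² = 14511.91 / 3550.96810 = 4.08675
γ₂ = 4.08675 − 3 ≈ 1.0867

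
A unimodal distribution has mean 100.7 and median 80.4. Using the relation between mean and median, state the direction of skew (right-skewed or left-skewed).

mean − median = 100.7 − 80.4 = 20.3
mean > median ⇒ the longer tail is on the right ⇒ right-skewed (positively skewed).

right-skewed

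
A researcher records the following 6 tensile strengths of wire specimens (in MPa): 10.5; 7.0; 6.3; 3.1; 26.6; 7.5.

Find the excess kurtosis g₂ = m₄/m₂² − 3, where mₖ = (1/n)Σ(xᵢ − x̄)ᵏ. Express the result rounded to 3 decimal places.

0.666

x̄ = 10.1667
Σ(xᵢ − x̄)² = 352.1933 ⇒ m₂ = 58.69889
Σ(xᵢ − x̄)⁴ = 75797.8569 ⇒ m₄ = 12632.97615
m₂² = 3445.55956
g₂ = m₄/m₂² − 3 = 3.66645 − 3 ≈ 0.666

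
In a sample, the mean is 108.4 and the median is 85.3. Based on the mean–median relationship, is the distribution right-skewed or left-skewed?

mean − median = 108.4 − 85.3 = 23.1
mean > median ⇒ the longer tail is on the right ⇒ right-skewed (positively skewed).

right-skewed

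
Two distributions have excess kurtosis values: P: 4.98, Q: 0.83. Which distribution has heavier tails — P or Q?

P

Higher excess kurtosis ⇒ heavier tails relative to the normal distribution.
4.98 vs 0.83: the larger is 4.98, so P has heavier tails.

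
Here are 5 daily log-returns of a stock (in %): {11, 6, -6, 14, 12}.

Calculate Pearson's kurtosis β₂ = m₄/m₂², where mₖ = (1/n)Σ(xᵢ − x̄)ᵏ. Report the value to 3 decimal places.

x̄ = 7.4000
Σ(xᵢ − x̄)² = 259.2000 ⇒ m₂ = 51.84000
Σ(xᵢ − x̄)⁴ = 34758.8160 ⇒ m₄ = 6951.76320
m₂² = 2687.38560
β₂ = m₄/m₂² = 6951.76320 / 2687.38560 ≈ 2.587

2.587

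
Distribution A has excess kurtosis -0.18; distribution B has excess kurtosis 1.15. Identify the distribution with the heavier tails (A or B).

B

Higher excess kurtosis ⇒ heavier tails relative to the normal distribution.
-0.18 vs 1.15: the larger is 1.15, so B has heavier tails. (B is leptokurtic — heavier-than-normal tails; the other is platykurtic.)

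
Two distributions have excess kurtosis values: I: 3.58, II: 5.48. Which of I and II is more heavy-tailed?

Higher excess kurtosis ⇒ heavier tails relative to the normal distribution.
3.58 vs 5.48: the larger is 5.48, so II has heavier tails.

II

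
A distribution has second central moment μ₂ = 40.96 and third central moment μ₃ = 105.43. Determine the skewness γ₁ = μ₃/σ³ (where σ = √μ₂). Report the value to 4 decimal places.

σ = √μ₂ = √40.96 = 6.40000
σ³ = μ₂^(3/2) = 262.14400
γ₁ = μ₃/σ³ = 105.43 / 262.14400 ≈ 0.4022

0.4022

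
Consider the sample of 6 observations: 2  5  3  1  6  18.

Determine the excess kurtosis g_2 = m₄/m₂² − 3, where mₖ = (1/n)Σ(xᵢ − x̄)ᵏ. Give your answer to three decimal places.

x̄ = 5.8333
Σ(xᵢ − x̄)² = 194.8333 ⇒ m₂ = 32.47222
Σ(xᵢ − x̄)⁴ = 22738.8194 ⇒ m₄ = 3789.80324
m₂² = 1054.44522
g_2 = m₄/m₂² − 3 = 3.59412 − 3 ≈ 0.594

0.594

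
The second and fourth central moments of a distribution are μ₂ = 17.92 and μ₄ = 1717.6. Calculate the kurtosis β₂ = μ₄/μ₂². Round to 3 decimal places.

μ₂² = 17.92² = 321.12640
μ₄/μ₂² = 1717.6 / 321.12640 = 5.34867
β₂ ≈ 5.349

5.349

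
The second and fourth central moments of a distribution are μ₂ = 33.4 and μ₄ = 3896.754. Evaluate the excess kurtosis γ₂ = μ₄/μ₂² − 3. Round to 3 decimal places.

0.493

μ₂² = 33.4² = 1115.56000
μ₄/μ₂² = 3896.754 / 1115.56000 = 3.49309
γ₂ = 3.49309 − 3 ≈ 0.493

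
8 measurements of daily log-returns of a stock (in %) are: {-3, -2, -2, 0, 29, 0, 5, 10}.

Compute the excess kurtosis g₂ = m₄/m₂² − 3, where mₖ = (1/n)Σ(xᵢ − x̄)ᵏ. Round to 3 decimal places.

x̄ = 4.6250
Σ(xᵢ − x̄)² = 811.8750 ⇒ m₂ = 101.48438
Σ(xᵢ − x̄)⁴ = 361985.9941 ⇒ m₄ = 45248.24927
m₂² = 10299.07837
g₂ = m₄/m₂² − 3 = 4.39343 − 3 ≈ 1.393

1.393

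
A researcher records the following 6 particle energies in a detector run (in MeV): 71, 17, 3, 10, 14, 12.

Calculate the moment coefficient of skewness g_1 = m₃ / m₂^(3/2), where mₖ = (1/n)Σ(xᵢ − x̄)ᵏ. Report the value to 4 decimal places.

1.6415

x̄ = (71 + 17 + 3 + 10 + 14 + 12) / 6 = 21.1667
deviations (xᵢ − x̄): 49.8333, -4.1667, -18.1667, -11.1667, -7.1667, -9.1667
Σ(xᵢ − x̄)² = 3090.8333 ⇒ m₂ = 3090.8333/6 = 515.13889
Σ(xᵢ − x̄)³ = 115155.5556 ⇒ m₃ = 115155.5556/6 = 19192.59259
m₂^(3/2) = 515.13889^(1.5) = 11691.93804
g_1 = m₃ / m₂^(3/2) = 19192.59259 / 11691.93804 ≈ 1.6415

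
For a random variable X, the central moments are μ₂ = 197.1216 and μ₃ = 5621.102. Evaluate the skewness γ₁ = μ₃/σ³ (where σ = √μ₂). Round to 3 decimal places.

σ = √μ₂ = √197.1216 = 14.04000
σ³ = μ₂^(3/2) = 2767.58726
γ₁ = μ₃/σ³ = 5621.102 / 2767.58726 ≈ 2.031

2.031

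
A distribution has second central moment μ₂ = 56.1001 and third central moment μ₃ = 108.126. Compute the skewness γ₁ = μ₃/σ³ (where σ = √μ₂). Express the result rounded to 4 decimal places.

σ = √μ₂ = √56.1001 = 7.49000
σ³ = μ₂^(3/2) = 420.18975
γ₁ = μ₃/σ³ = 108.126 / 420.18975 ≈ 0.2573

0.2573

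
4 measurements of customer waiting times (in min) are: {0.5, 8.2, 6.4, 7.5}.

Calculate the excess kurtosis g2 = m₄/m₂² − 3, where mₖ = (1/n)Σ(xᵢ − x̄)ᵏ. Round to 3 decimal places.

x̄ = 5.6500
Σ(xᵢ − x̄)² = 37.0100 ⇒ m₂ = 9.25250
Σ(xᵢ − x̄)⁴ = 757.7554 ⇒ m₄ = 189.43886
m₂² = 85.60876
g2 = m₄/m₂² − 3 = 2.21284 − 3 ≈ -0.787

-0.787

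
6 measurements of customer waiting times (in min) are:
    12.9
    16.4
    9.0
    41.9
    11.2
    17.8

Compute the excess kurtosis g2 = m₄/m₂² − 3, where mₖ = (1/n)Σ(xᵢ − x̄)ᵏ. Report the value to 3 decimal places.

x̄ = 18.2000
Σ(xᵢ − x̄)² = 726.8200 ⇒ m₂ = 121.13667
Σ(xᵢ − x̄)⁴ = 325860.1570 ⇒ m₄ = 54310.02617
m₂² = 14674.09201
g2 = m₄/m₂² − 3 = 3.70108 − 3 ≈ 0.701

0.701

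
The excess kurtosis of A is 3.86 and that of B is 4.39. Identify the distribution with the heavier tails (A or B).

B

Higher excess kurtosis ⇒ heavier tails relative to the normal distribution.
3.86 vs 4.39: the larger is 4.39, so B has heavier tails.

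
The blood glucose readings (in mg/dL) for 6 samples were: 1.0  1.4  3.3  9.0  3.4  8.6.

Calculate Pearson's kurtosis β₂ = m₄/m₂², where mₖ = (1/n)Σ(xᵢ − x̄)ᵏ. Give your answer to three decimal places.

x̄ = 4.4500
Σ(xᵢ − x̄)² = 61.5550 ⇒ m₂ = 10.25917
Σ(xᵢ − x̄)⁴ = 956.3785 ⇒ m₄ = 159.39642
m₂² = 105.25050
β₂ = m₄/m₂² = 159.39642 / 105.25050 ≈ 1.514

1.514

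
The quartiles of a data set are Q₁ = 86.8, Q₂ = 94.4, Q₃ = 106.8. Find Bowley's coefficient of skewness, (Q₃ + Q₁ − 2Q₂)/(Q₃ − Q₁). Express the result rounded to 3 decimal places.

numerator: Q₃ + Q₁ − 2Q₂ = 106.8 + 86.8 − 2×94.4 = 4.8000
denominator: Q₃ − Q₁ = 106.8 − 86.8 = 20.0000
Bowley skewness = 4.8000 / 20.0000 ≈ 0.240

0.240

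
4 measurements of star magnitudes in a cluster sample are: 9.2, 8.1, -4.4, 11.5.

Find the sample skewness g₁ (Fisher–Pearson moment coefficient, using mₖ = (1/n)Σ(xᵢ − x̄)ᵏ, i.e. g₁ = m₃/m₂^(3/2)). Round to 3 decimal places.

-1.017

x̄ = (9.2 + 8.1 - 4.4 + 11.5) / 4 = 6.1000
deviations (xᵢ − x̄): 3.1000, 2.0000, -10.5000, 5.4000
Σ(xᵢ − x̄)² = 153.0200 ⇒ m₂ = 153.0200/4 = 38.25500
Σ(xᵢ − x̄)³ = -962.3700 ⇒ m₃ = -962.3700/4 = -240.59250
m₂^(3/2) = 38.25500^(1.5) = 236.60957
g₁ = m₃ / m₂^(3/2) = -240.59250 / 236.60957 ≈ -1.017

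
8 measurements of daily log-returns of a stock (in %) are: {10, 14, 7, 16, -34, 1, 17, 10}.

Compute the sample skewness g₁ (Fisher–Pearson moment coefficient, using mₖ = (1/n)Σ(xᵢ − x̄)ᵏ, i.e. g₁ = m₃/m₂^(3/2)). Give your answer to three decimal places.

-1.860

x̄ = (10 + 14 + 7 + 16 - 34 + 1 + 17 + 10) / 8 = 5.1250
deviations (xᵢ − x̄): 4.8750, 8.8750, 1.8750, 10.8750, -39.1250, -4.1250, 11.8750, 4.8750
Σ(xᵢ − x̄)² = 1936.8750 ⇒ m₂ = 1936.8750/8 = 242.10938
Σ(xᵢ − x̄)³ = -56063.3438 ⇒ m₃ = -56063.3438/8 = -7007.91797
m₂^(3/2) = 242.10938^(1.5) = 3767.18900
g₁ = m₃ / m₂^(3/2) = -7007.91797 / 3767.18900 ≈ -1.860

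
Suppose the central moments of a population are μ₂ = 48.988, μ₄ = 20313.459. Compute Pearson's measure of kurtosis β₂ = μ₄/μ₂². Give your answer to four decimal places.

μ₂² = 48.988² = 2399.82414
μ₄/μ₂² = 20313.459 / 2399.82414 = 8.46456
β₂ ≈ 8.4646

8.4646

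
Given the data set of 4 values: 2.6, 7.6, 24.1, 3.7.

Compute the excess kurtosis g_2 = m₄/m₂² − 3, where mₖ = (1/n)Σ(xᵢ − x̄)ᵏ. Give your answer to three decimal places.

-0.800

x̄ = 9.5000
Σ(xᵢ − x̄)² = 298.0200 ⇒ m₂ = 74.50500
Σ(xᵢ − x̄)⁴ = 48848.5794 ⇒ m₄ = 12212.14485
m₂² = 5550.99503
g_2 = m₄/m₂² − 3 = 2.19999 − 3 ≈ -0.800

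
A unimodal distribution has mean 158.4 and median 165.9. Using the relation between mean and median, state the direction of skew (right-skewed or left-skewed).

left-skewed

mean − median = 158.4 − 165.9 = -7.5
mean < median ⇒ the longer tail is on the left ⇒ left-skewed (negatively skewed).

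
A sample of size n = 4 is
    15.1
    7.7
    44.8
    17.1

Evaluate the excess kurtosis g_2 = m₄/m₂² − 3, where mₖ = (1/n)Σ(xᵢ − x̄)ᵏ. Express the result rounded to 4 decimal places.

x̄ = 21.1750
Σ(xᵢ − x̄)² = 793.2275 ⇒ m₂ = 198.30688
Σ(xᵢ − x̄)⁴ = 346128.4368 ⇒ m₄ = 86532.10920
m₂² = 39325.61667
g_2 = m₄/m₂² − 3 = 2.20040 − 3 ≈ -0.7996

-0.7996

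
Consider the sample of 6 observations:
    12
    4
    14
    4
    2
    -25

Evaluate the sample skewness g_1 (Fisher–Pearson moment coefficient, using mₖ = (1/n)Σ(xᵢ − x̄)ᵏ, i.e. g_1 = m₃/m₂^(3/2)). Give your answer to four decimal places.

x̄ = (12 + 4 + 14 + 4 + 2 - 25) / 6 = 1.8333
deviations (xᵢ − x̄): 10.1667, 2.1667, 12.1667, 2.1667, 0.1667, -26.8333
Σ(xᵢ − x̄)² = 980.8333 ⇒ m₂ = 980.8333/6 = 163.47222
Σ(xᵢ − x̄)³ = -16448.5556 ⇒ m₃ = -16448.5556/6 = -2741.42593
m₂^(3/2) = 163.47222^(1.5) = 2090.09463
g_1 = m₃ / m₂^(3/2) = -2741.42593 / 2090.09463 ≈ -1.3116

-1.3116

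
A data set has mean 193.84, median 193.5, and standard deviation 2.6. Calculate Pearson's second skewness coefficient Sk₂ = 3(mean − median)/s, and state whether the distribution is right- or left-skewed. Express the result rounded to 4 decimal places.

Sk₂ = 3(193.84 − 193.5) / 2.6 = 3 × 0.3400 / 2.6
    = 1.0200 / 2.6 ≈ 0.3923
Sk₂ > 0 ⇒ mean > median ⇒ right-skewed (positive skew).

0.3923, right-skewed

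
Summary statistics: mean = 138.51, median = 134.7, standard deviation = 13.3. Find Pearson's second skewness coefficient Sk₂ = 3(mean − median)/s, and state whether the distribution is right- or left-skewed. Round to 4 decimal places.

Sk₂ = 3(138.51 − 134.7) / 13.3 = 3 × 3.8100 / 13.3
    = 11.4300 / 13.3 ≈ 0.8594
Sk₂ > 0 ⇒ mean > median ⇒ right-skewed (positive skew).

0.8594, right-skewed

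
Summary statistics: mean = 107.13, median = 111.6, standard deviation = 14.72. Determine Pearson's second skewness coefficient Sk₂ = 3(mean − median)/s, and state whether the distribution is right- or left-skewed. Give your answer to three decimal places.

Sk₂ = 3(107.13 − 111.6) / 14.72 = 3 × -4.4700 / 14.72
    = -13.4100 / 14.72 ≈ -0.911
Sk₂ < 0 ⇒ mean < median ⇒ left-skewed (negative skew).

-0.911, left-skewed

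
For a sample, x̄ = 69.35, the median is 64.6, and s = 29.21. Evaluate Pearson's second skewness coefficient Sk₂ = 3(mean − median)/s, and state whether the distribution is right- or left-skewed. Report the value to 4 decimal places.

Sk₂ = 3(69.35 − 64.6) / 29.21 = 3 × 4.7500 / 29.21
    = 14.2500 / 29.21 ≈ 0.4878
Sk₂ > 0 ⇒ mean > median ⇒ right-skewed (positive skew).

0.4878, right-skewed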